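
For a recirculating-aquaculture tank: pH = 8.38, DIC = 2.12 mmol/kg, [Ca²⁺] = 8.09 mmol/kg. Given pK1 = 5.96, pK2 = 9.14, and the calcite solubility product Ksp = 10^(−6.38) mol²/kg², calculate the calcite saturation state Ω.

α₂ = 1 / (1 + [H⁺]/K2 + [H⁺]²/(K1K2)) = 1 / (1 + 10^+0.76 + 10^-1.66)
   = 1 / (1 + 5.7544 + 0.021878) = 1/6.7763 = 0.1476
[CO3²⁻] = α₂ × DIC = 0.1476 × 2.12 = 0.3129 mmol/kg
Ksp = 10^(−6.38) = 4.169×10^-7
Ω = [Ca²⁺][CO3²⁻]/Ksp = (8.09×10^-3)(3.129×10^-4) / 4.169×10^-7 = 6.07

Ω = 6.07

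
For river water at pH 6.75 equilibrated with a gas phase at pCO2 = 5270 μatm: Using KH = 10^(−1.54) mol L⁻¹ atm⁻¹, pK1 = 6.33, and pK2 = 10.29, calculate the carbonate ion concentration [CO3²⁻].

[CO2*] = KH · pCO2 = 10^(−1.54) × 5270×10^-6 = 1.520×10^-4 mol/L
α₀ = 1/(1 + K1/[H⁺] + K1K2/[H⁺]²) = 1/(1 + 10^+0.42 + 10^-3.12) = 0.2754
DIC = [CO2*]/α₀ = 1.520×10^-4 / 0.2754 = 0.5519 mmol/L
[CO3²⁻] = α₂·DIC; α₂ = 0.0002089, so [CO3²⁻] = 0.0002089 × 0.5519 = 0.000115 mmol/L = 0.115 μmol/L

[CO3²⁻] = 0.115 μmol/L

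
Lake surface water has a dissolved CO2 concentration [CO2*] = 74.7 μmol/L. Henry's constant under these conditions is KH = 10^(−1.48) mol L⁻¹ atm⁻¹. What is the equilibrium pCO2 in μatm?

KH = 10^(−1.48) = 3.311×10^-2 mol L⁻¹ atm⁻¹
pCO2 = [CO2*]/KH = 74.7×10^-6 / 3.311×10^-2 = 2.26×10^-3 atm = 2260 μatm

pCO2 = 2260 μatm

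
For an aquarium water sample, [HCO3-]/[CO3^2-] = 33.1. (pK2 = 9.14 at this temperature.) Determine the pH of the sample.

From K2 = [H⁺][CO3^2-]/[HCO3-]:  pH = pK2 − log₁₀([HCO3-]/[CO3^2-])
log₁₀(33.1) = +1.520
pH = 9.14 − (+1.520) = 7.62

pH = 7.62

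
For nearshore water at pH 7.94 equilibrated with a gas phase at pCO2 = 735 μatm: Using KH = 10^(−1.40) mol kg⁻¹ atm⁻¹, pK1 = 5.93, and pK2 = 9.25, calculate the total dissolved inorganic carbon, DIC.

DIC = 3.17 mmol/kg

[CO2*] = KH · pCO2 = 10^(−1.40) × 735×10^-6 = 2.926×10^-5 mol/kg
α₀ = 1/(1 + K1/[H⁺] + K1K2/[H⁺]²) = 1/(1 + 10^+2.01 + 10^+0.70) = 0.009230
DIC = [CO2*]/α₀ = 2.926×10^-5 / 0.009230 = 3.17 mmol/kg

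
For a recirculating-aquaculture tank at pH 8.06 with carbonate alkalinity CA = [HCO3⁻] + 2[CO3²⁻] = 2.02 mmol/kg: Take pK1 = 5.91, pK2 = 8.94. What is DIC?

CA = [HCO3⁻] + 2[CO3²⁻] = (α₁ + 2α₂)·DIC
At pH 8.06: [H⁺]/K1 = 10^-2.15 = 0.0070795, K2/[H⁺] = 10^-0.88 = 0.13183
α₁ = 1/(1 + 0.0070795 + 0.13183) = 1/1.1389 = 0.8780; α₂ = α₁·K2/[H⁺] = 0.1157
α₁ + 2α₂ = 1.1095
DIC = CA / (α₁ + 2α₂) = 2.02 / 1.1095 = 1.82 mmol/kg

DIC = 1.82 mmol/kg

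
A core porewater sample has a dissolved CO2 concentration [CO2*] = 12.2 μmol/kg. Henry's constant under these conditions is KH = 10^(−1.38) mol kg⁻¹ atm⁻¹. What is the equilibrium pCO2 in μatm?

pCO2 = 293 μatm

KH = 10^(−1.38) = 4.169×10^-2 mol kg⁻¹ atm⁻¹
pCO2 = [CO2*]/KH = 12.2×10^-6 / 4.169×10^-2 = 2.93×10^-4 atm = 293 μatm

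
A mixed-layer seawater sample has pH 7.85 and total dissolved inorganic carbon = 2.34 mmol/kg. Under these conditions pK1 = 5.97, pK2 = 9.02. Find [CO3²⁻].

[CO3²⁻] = 0.146 mmol/kg

α₂ = 1 / (1 + [H⁺]/K2 + [H⁺]²/(K1K2)) = 1 / (1 + 10^+1.17 + 10^-0.71)
   = 1 / (1 + 14.791 + 0.19498) = 1/15.986 = 0.06255
[CO3²⁻] = α₂ × DIC = 0.06255 × 2.34 = 0.146 mmol/kg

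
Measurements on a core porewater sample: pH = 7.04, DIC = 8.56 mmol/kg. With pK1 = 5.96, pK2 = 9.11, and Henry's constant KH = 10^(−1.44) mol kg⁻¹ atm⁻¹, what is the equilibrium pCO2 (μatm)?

pCO2 = 1.80×10^4 μatm

α₀ = 1 / (1 + K1/[H⁺] + K1K2/[H⁺]²) = 1 / (1 + 10^+1.08 + 10^-0.99)
   = 1 / (1 + 12.023 + 0.10233) = 1/13.125 = 0.07619
[CO2*] = α₀ × DIC = 0.07619 × 8.56 = 0.6522 mmol/kg
pCO2 = [CO2*]/KH = 6.522×10^-4 / 3.631×10^-2 = 1.80×10^4 μatm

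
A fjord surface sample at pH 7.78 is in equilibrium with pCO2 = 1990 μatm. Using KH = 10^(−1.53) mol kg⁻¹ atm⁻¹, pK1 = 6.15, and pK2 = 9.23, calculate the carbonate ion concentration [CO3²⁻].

[CO2*] = KH · pCO2 = 10^(−1.53) × 1990×10^-6 = 5.873×10^-5 mol/kg
α₀ = 1/(1 + K1/[H⁺] + K1K2/[H⁺]²) = 1/(1 + 10^+1.63 + 10^+0.18) = 0.02214
DIC = [CO2*]/α₀ = 5.873×10^-5 / 0.02214 = 2.653 mmol/kg
[CO3²⁻] = α₂·DIC; α₂ = 0.03351, so [CO3²⁻] = 0.03351 × 2.653 = 0.0889 mmol/kg

[CO3²⁻] = 0.0889 mmol/kg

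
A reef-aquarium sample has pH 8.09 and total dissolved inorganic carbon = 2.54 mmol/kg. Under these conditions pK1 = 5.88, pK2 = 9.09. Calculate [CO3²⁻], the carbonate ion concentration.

α₂ = 1 / (1 + [H⁺]/K2 + [H⁺]²/(K1K2)) = 1 / (1 + 10^+1.00 + 10^-1.21)
   = 1 / (1 + 10.000 + 0.061660) = 1/11.062 = 0.09040
[CO3²⁻] = α₂ × DIC = 0.09040 × 2.54 = 0.230 mmol/kg

[CO3²⁻] = 0.230 mmol/kg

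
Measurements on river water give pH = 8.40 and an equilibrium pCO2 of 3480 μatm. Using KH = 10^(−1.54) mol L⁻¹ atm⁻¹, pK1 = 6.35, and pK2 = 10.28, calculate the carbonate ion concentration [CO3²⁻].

[CO2*] = KH · pCO2 = 10^(−1.54) × 3480×10^-6 = 1.004×10^-4 mol/L
α₀ = 1/(1 + K1/[H⁺] + K1K2/[H⁺]²) = 1/(1 + 10^+2.05 + 10^+0.17) = 0.008720
DIC = [CO2*]/α₀ = 1.004×10^-4 / 0.008720 = 11.51 mmol/L
[CO3²⁻] = α₂·DIC; α₂ = 0.01290, so [CO3²⁻] = 0.01290 × 11.51 = 0.148 mmol/L

[CO3²⁻] = 0.148 mmol/L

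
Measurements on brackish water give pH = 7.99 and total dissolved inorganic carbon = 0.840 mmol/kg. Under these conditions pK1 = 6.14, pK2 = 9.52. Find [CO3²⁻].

α₂ = 1 / (1 + [H⁺]/K2 + [H⁺]²/(K1K2)) = 1 / (1 + 10^+1.53 + 10^-0.32)
   = 1 / (1 + 33.884 + 0.47863) = 1/35.363 = 0.02828
[CO3²⁻] = α₂ × DIC = 0.02828 × 0.840 = 0.0238 mmol/kg

[CO3²⁻] = 0.0238 mmol/kg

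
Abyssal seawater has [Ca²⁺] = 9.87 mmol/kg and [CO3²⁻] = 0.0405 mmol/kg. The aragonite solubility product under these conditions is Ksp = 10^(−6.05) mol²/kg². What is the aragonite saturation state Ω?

Ω = 0.449

Ksp = 10^(−6.05) = 8.913×10^-7
Ω = [Ca²⁺][CO3²⁻]/Ksp = (9.87×10^-3)(0.0405×10^-3) / 8.913×10^-7 = 0.449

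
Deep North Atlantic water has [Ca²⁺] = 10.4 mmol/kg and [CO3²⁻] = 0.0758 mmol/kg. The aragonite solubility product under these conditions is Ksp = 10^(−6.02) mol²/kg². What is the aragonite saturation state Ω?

Ksp = 10^(−6.02) = 9.550×10^-7
Ω = [Ca²⁺][CO3²⁻]/Ksp = (10.4×10^-3)(0.0758×10^-3) / 9.550×10^-7 = 0.825

Ω = 0.825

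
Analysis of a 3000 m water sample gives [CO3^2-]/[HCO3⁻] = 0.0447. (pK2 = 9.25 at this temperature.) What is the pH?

From K2 = [H⁺][CO3^2-]/[HCO3⁻]:  pH = pK2 + log₁₀([CO3^2-]/[HCO3⁻])
log₁₀(0.0447) = -1.350
pH = 9.25 + (-1.350) = 7.90

pH = 7.90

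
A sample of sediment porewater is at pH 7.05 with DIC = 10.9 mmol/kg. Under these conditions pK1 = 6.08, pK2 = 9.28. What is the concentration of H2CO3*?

[CO2*] = 1.05 mmol/kg

α₀ = 1 / (1 + K1/[H⁺] + K1K2/[H⁺]²) = 1 / (1 + 10^+0.97 + 10^-1.26)
   = 1 / (1 + 9.3325 + 0.054954) = 1/10.387 = 0.09627
[CO2*] = α₀ × DIC = 0.09627 × 10.9 = 1.05 mmol/kg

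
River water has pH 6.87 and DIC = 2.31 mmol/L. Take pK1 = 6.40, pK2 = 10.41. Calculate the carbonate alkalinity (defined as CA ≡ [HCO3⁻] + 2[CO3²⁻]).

CA = [HCO3⁻] + 2[CO3²⁻] = (α₁ + 2α₂)·DIC
At pH 6.87: [H⁺]/K1 = 10^-0.47 = 0.33884, K2/[H⁺] = 10^-3.54 = 0.00028840
α₁ = 1/(1 + 0.33884 + 0.00028840) = 1/1.3391 = 0.7468; α₂ = α₁·K2/[H⁺] = 0.0002154
α₁ + 2α₂ = 0.7472
CA = 0.7472 × 2.31 = 1.73 mmol/L

CA = 1.73 mmol/L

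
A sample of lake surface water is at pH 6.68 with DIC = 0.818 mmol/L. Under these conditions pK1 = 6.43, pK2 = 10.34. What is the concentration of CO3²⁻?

[CO3²⁻] = 0.115 μmol/L

α₂ = 1 / (1 + [H⁺]/K2 + [H⁺]²/(K1K2)) = 1 / (1 + 10^+3.66 + 10^+3.41)
   = 1 / (1 + 4570.9 + 2570.4) = 1/7142.3 = 0.0001400
[CO3²⁻] = α₂ × DIC = 0.0001400 × 0.818 = 0.000115 mmol/L = 0.115 μmol/L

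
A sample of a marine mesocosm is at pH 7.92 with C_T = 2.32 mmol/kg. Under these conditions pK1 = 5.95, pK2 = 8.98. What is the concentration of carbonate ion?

[CO3²⁻] = 0.184 mmol/kg

α₂ = 1 / (1 + [H⁺]/K2 + [H⁺]²/(K1K2)) = 1 / (1 + 10^+1.06 + 10^-0.91)
   = 1 / (1 + 11.482 + 0.12303) = 1/12.605 = 0.07934
[CO3²⁻] = α₂ × DIC = 0.07934 × 2.32 = 0.184 mmol/kg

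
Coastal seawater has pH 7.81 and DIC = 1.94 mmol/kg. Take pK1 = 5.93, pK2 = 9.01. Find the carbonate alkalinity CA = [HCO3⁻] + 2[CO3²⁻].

CA = [HCO3⁻] + 2[CO3²⁻] = (α₁ + 2α₂)·DIC
At pH 7.81: [H⁺]/K1 = 10^-1.88 = 0.013183, K2/[H⁺] = 10^-1.20 = 0.063096
α₁ = 1/(1 + 0.013183 + 0.063096) = 1/1.0763 = 0.9291; α₂ = α₁·K2/[H⁺] = 0.05862
α₁ + 2α₂ = 1.0464
CA = 1.0464 × 1.94 = 2.03 mmol/kg

CA = 2.03 mmol/kg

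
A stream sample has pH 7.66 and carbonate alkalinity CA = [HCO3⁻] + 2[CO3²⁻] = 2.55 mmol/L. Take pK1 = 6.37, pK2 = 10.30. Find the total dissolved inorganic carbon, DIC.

DIC = 2.67 mmol/L

CA = [HCO3⁻] + 2[CO3²⁻] = (α₁ + 2α₂)·DIC
At pH 7.66: [H⁺]/K1 = 10^-1.29 = 0.051286, K2/[H⁺] = 10^-2.64 = 0.0022909
α₁ = 1/(1 + 0.051286 + 0.0022909) = 1/1.0536 = 0.9491; α₂ = α₁·K2/[H⁺] = 0.002174
α₁ + 2α₂ = 0.9535
DIC = CA / (α₁ + 2α₂) = 2.55 / 0.9535 = 2.67 mmol/L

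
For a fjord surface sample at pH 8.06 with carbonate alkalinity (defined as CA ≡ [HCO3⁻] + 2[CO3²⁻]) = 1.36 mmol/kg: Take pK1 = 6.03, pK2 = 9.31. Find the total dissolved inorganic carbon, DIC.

DIC = 1.30 mmol/kg

CA = [HCO3⁻] + 2[CO3²⁻] = (α₁ + 2α₂)·DIC
At pH 8.06: [H⁺]/K1 = 10^-2.03 = 0.0093325, K2/[H⁺] = 10^-1.25 = 0.056234
α₁ = 1/(1 + 0.0093325 + 0.056234) = 1/1.0656 = 0.9385; α₂ = α₁·K2/[H⁺] = 0.05277
α₁ + 2α₂ = 1.0440
DIC = CA / (α₁ + 2α₂) = 1.36 / 1.0440 = 1.30 mmol/kg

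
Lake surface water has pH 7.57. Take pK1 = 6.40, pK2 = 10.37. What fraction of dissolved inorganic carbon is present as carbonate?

α₂ = 1 / (1 + [H⁺]/K2 + [H⁺]²/(K1K2)) = 1 / (1 + 10^+2.80 + 10^+1.63)
   = 1 / (1 + 630.96 + 42.658) = 1/674.62 = 0.001482

α₂ = 0.00148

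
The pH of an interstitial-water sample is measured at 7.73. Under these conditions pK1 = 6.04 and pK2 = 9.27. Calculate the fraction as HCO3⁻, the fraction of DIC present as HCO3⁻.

α₁ = 1 / (1 + [H⁺]/K1 + K2/[H⁺]) = 1 / (1 + 10^-1.69 + 10^-1.54)
   = 1 / (1 + 0.020417 + 0.028840) = 1/1.0493 = 0.9531

α₁ = 0.953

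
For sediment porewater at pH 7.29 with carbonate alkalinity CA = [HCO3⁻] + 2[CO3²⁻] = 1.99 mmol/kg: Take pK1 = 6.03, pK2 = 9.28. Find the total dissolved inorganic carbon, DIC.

DIC = 2.08 mmol/kg

CA = [HCO3⁻] + 2[CO3²⁻] = (α₁ + 2α₂)·DIC
At pH 7.29: [H⁺]/K1 = 10^-1.26 = 0.054954, K2/[H⁺] = 10^-1.99 = 0.010233
α₁ = 1/(1 + 0.054954 + 0.010233) = 1/1.0652 = 0.9388; α₂ = α₁·K2/[H⁺] = 0.009607
α₁ + 2α₂ = 0.9580
DIC = CA / (α₁ + 2α₂) = 1.99 / 0.9580 = 2.08 mmol/kg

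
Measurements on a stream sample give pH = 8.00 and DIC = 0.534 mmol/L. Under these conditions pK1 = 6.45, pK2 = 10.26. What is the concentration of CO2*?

α₀ = 1 / (1 + K1/[H⁺] + K1K2/[H⁺]²) = 1 / (1 + 10^+1.55 + 10^-0.71)
   = 1 / (1 + 35.481 + 0.19498) = 1/36.676 = 0.02727
[CO2*] = α₀ × DIC = 0.02727 × 0.534 = 0.0146 mmol/L = 14.6 μmol/L

[CO2*] = 14.6 μmol/L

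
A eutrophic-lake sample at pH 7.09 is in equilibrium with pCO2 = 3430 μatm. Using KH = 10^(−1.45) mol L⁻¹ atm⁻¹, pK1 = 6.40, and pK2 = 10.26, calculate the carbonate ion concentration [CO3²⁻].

[CO3²⁻] = 0.403 μmol/L

[CO2*] = KH · pCO2 = 10^(−1.45) × 3430×10^-6 = 1.217×10^-4 mol/L
α₀ = 1/(1 + K1/[H⁺] + K1K2/[H⁺]²) = 1/(1 + 10^+0.69 + 10^-2.48) = 0.1695
DIC = [CO2*]/α₀ = 1.217×10^-4 / 0.1695 = 0.7182 mmol/L
[CO3²⁻] = α₂·DIC; α₂ = 0.0005611, so [CO3²⁻] = 0.0005611 × 0.7182 = 0.000403 mmol/L = 0.403 μmol/L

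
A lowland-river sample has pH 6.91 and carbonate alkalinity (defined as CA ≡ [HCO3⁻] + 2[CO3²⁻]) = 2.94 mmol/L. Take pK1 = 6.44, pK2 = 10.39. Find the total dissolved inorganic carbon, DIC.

CA = [HCO3⁻] + 2[CO3²⁻] = (α₁ + 2α₂)·DIC
At pH 6.91: [H⁺]/K1 = 10^-0.47 = 0.33884, K2/[H⁺] = 10^-3.48 = 0.00033113
α₁ = 1/(1 + 0.33884 + 0.00033113) = 1/1.3392 = 0.7467; α₂ = α₁·K2/[H⁺] = 0.0002473
α₁ + 2α₂ = 0.7472
DIC = CA / (α₁ + 2α₂) = 2.94 / 0.7472 = 3.93 mmol/L

DIC = 3.93 mmol/L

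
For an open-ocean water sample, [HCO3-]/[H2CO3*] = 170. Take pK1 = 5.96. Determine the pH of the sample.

pH = 8.19

From K1 = [H⁺][HCO3-]/[H2CO3*]:  pH = pK1 + log₁₀([HCO3-]/[H2CO3*])
log₁₀(170) = +2.230
pH = 5.96 + (+2.230) = 8.19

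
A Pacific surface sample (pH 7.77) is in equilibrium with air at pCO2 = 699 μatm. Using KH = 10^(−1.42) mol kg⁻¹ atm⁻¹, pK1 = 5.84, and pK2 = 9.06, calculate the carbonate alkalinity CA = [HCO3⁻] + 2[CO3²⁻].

[CO2*] = KH · pCO2 = 10^(−1.42) × 699×10^-6 = 2.658×10^-5 mol/kg
α₀ = 1/(1 + K1/[H⁺] + K1K2/[H⁺]²) = 1/(1 + 10^+1.93 + 10^+0.64) = 0.01105
DIC = [CO2*]/α₀ = 2.658×10^-5 / 0.01105 = 2.405 mmol/kg
CA = (α₁ + 2α₂)·DIC = (0.9407 + 2×0.04825) × 2.405 = 2.49 mmol/kg

CA = 2.49 mmol/kg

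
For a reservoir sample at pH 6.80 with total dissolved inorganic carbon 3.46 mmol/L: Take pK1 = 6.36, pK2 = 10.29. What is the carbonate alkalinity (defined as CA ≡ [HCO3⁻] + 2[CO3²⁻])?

CA = [HCO3⁻] + 2[CO3²⁻] = (α₁ + 2α₂)·DIC
At pH 6.80: [H⁺]/K1 = 10^-0.44 = 0.36308, K2/[H⁺] = 10^-3.49 = 0.00032359
α₁ = 1/(1 + 0.36308 + 0.00032359) = 1/1.3634 = 0.7335; α₂ = α₁·K2/[H⁺] = 0.0002373
α₁ + 2α₂ = 0.7339
CA = 0.7339 × 3.46 = 2.54 mmol/L

CA = 2.54 mmol/L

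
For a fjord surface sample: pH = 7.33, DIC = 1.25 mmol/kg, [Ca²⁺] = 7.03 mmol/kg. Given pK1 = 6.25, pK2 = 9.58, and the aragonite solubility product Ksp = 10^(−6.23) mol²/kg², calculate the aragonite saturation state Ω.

α₂ = 1 / (1 + [H⁺]/K2 + [H⁺]²/(K1K2)) = 1 / (1 + 10^+2.25 + 10^+1.17)
   = 1 / (1 + 177.83 + 14.791) = 1/193.62 = 0.005165
[CO3²⁻] = α₂ × DIC = 0.005165 × 1.25 = 0.006456 mmol/kg = 6.456 μmol/kg
Ksp = 10^(−6.23) = 5.888×10^-7
Ω = [Ca²⁺][CO3²⁻]/Ksp = (7.03×10^-3)(6.456×10^-6) / 5.888×10^-7 = 0.0771

Ω = 0.0771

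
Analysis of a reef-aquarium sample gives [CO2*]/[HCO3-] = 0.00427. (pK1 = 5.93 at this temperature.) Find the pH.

pH = 8.30

From K1 = [H⁺][HCO3-]/[CO2*]:  pH = pK1 − log₁₀([CO2*]/[HCO3-])
log₁₀(0.00427) = -2.370
pH = 5.93 − (-2.370) = 8.30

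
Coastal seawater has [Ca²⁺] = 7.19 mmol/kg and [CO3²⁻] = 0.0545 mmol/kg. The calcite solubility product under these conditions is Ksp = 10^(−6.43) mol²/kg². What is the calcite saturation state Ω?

Ω = 1.05

Ksp = 10^(−6.43) = 3.715×10^-7
Ω = [Ca²⁺][CO3²⁻]/Ksp = (7.19×10^-3)(0.0545×10^-3) / 3.715×10^-7 = 1.05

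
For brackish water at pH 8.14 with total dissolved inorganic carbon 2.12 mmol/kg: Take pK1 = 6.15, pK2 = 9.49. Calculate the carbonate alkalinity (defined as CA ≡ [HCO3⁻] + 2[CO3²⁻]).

CA = [HCO3⁻] + 2[CO3²⁻] = (α₁ + 2α₂)·DIC
At pH 8.14: [H⁺]/K1 = 10^-1.99 = 0.010233, K2/[H⁺] = 10^-1.35 = 0.044668
α₁ = 1/(1 + 0.010233 + 0.044668) = 1/1.0549 = 0.9480; α₂ = α₁·K2/[H⁺] = 0.04234
α₁ + 2α₂ = 1.0326
CA = 1.0326 × 2.12 = 2.19 mmol/kg

CA = 2.19 mmol/kg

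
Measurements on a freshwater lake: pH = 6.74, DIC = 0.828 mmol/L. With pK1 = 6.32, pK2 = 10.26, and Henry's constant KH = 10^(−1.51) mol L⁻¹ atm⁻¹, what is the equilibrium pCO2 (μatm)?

α₀ = 1 / (1 + K1/[H⁺] + K1K2/[H⁺]²) = 1 / (1 + 10^+0.42 + 10^-3.10)
   = 1 / (1 + 2.6303 + 0.00079433) = 1/3.6311 = 0.2754
[CO2*] = α₀ × DIC = 0.2754 × 0.828 = 0.2280 mmol/L
pCO2 = [CO2*]/KH = 2.280×10^-4 / 3.090×10^-2 = 7380 μatm

pCO2 = 7380 μatm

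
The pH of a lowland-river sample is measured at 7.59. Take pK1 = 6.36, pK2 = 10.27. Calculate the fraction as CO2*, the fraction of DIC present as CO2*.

α₀ = 0.0555

α₀ = 1 / (1 + K1/[H⁺] + K1K2/[H⁺]²) = 1 / (1 + 10^+1.23 + 10^-1.45)
   = 1 / (1 + 16.982 + 0.035481) = 1/18.018 = 0.05550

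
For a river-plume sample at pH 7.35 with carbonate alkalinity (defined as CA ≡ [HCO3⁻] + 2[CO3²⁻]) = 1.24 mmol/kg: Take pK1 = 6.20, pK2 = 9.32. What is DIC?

DIC = 1.31 mmol/kg

CA = [HCO3⁻] + 2[CO3²⁻] = (α₁ + 2α₂)·DIC
At pH 7.35: [H⁺]/K1 = 10^-1.15 = 0.070795, K2/[H⁺] = 10^-1.97 = 0.010715
α₁ = 1/(1 + 0.070795 + 0.010715) = 1/1.0815 = 0.9246; α₂ = α₁·K2/[H⁺] = 0.009908
α₁ + 2α₂ = 0.9444
DIC = CA / (α₁ + 2α₂) = 1.24 / 0.9444 = 1.31 mmol/kg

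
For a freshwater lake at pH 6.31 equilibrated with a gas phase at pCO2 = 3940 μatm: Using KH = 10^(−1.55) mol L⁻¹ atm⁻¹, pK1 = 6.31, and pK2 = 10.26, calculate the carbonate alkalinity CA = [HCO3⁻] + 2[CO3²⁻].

[CO2*] = KH · pCO2 = 10^(−1.55) × 3940×10^-6 = 1.110×10^-4 mol/L
α₀ = 1/(1 + K1/[H⁺] + K1K2/[H⁺]²) = 1/(1 + 10^+0.00 + 10^-3.95) = 0.5000
DIC = [CO2*]/α₀ = 1.110×10^-4 / 0.5000 = 0.2221 mmol/L
CA = (α₁ + 2α₂)·DIC = (0.5000 + 2×5.610×10^-5) × 0.2221 = 0.111 mmol/L

CA = 0.111 mmol/L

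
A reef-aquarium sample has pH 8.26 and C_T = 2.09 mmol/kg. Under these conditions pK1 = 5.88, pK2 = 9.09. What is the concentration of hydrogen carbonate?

α₁ = 1 / (1 + [H⁺]/K1 + K2/[H⁺]) = 1 / (1 + 10^-2.38 + 10^-0.83)
   = 1 / (1 + 0.0041687 + 0.14791) = 1/1.1521 = 0.8680
[HCO3⁻] = α₁ × DIC = 0.8680 × 2.09 = 1.81 mmol/kg

[HCO3⁻] = 1.81 mmol/kg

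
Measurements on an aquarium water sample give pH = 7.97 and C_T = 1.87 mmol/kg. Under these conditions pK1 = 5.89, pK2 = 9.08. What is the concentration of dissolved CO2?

[CO2*] = 14.3 μmol/kg

α₀ = 1 / (1 + K1/[H⁺] + K1K2/[H⁺]²) = 1 / (1 + 10^+2.08 + 10^+0.97)
   = 1 / (1 + 120.23 + 9.3325) = 1/130.56 = 0.007659
[CO2*] = α₀ × DIC = 0.007659 × 1.87 = 0.0143 mmol/kg = 14.3 μmol/kg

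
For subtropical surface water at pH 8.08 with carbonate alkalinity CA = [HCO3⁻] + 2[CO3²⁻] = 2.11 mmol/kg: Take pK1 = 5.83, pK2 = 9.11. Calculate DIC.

DIC = 1.95 mmol/kg

CA = [HCO3⁻] + 2[CO3²⁻] = (α₁ + 2α₂)·DIC
At pH 8.08: [H⁺]/K1 = 10^-2.25 = 0.0056234, K2/[H⁺] = 10^-1.03 = 0.093325
α₁ = 1/(1 + 0.0056234 + 0.093325) = 1/1.0989 = 0.9100; α₂ = α₁·K2/[H⁺] = 0.08492
α₁ + 2α₂ = 1.0798
DIC = CA / (α₁ + 2α₂) = 2.11 / 1.0798 = 1.95 mmol/kg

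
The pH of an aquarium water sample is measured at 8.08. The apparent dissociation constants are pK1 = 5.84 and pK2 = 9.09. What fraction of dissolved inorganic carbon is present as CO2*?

α₀ = 1 / (1 + K1/[H⁺] + K1K2/[H⁺]²) = 1 / (1 + 10^+2.24 + 10^+1.23)
   = 1 / (1 + 173.78 + 16.982) = 1/191.76 = 0.005215

α₀ = 0.00521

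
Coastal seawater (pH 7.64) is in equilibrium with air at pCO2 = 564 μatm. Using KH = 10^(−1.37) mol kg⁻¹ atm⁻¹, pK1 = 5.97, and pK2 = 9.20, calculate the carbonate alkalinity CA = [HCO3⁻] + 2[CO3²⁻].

CA = 1.19 mmol/kg

[CO2*] = KH · pCO2 = 10^(−1.37) × 564×10^-6 = 2.406×10^-5 mol/kg
α₀ = 1/(1 + K1/[H⁺] + K1K2/[H⁺]²) = 1/(1 + 10^+1.67 + 10^+0.11) = 0.02038
DIC = [CO2*]/α₀ = 2.406×10^-5 / 0.02038 = 1.180 mmol/kg
CA = (α₁ + 2α₂)·DIC = (0.9534 + 2×0.02626) × 1.180 = 1.19 mmol/kg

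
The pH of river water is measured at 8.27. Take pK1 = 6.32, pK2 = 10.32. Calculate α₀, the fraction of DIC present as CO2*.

α₀ = 1 / (1 + K1/[H⁺] + K1K2/[H⁺]²) = 1 / (1 + 10^+1.95 + 10^-0.10)
   = 1 / (1 + 89.125 + 0.79433) = 1/90.919 = 0.01100

α₀ = 0.0110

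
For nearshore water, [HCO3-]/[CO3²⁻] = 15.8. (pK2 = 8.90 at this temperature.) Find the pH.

pH = 7.70

From K2 = [H⁺][CO3²⁻]/[HCO3-]:  pH = pK2 − log₁₀([HCO3-]/[CO3²⁻])
log₁₀(15.8) = +1.199
pH = 8.90 − (+1.199) = 7.70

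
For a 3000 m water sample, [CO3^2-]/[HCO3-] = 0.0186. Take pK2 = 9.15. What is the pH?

pH = 7.42

From K2 = [H⁺][CO3^2-]/[HCO3-]:  pH = pK2 + log₁₀([CO3^2-]/[HCO3-])
log₁₀(0.0186) = -1.730
pH = 9.15 + (-1.730) = 7.42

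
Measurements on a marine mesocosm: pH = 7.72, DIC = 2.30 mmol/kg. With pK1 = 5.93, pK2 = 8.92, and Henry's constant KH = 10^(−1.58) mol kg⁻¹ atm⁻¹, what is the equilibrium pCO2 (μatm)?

pCO2 = 1310 μatm

α₀ = 1 / (1 + K1/[H⁺] + K1K2/[H⁺]²) = 1 / (1 + 10^+1.79 + 10^+0.59)
   = 1 / (1 + 61.660 + 3.8905) = 1/66.550 = 0.01503
[CO2*] = α₀ × DIC = 0.01503 × 2.30 = 0.03456 mmol/kg
pCO2 = [CO2*]/KH = 3.456×10^-5 / 2.630×10^-2 = 1310 μatm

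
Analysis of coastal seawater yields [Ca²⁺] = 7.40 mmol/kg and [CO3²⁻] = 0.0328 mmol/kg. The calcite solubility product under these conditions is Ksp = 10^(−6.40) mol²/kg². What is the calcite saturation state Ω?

Ksp = 10^(−6.40) = 3.981×10^-7
Ω = [Ca²⁺][CO3²⁻]/Ksp = (7.40×10^-3)(0.0328×10^-3) / 3.981×10^-7 = 0.610

Ω = 0.610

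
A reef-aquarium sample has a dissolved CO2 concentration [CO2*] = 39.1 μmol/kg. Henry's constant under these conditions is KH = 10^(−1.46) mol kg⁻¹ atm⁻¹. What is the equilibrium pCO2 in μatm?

KH = 10^(−1.46) = 3.467×10^-2 mol kg⁻¹ atm⁻¹
pCO2 = [CO2*]/KH = 39.1×10^-6 / 3.467×10^-2 = 1.13×10^-3 atm = 1130 μatm

pCO2 = 1130 μatm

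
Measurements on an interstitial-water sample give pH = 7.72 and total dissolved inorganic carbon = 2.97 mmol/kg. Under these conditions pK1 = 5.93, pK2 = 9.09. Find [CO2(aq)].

α₀ = 1 / (1 + K1/[H⁺] + K1K2/[H⁺]²) = 1 / (1 + 10^+1.79 + 10^+0.42)
   = 1 / (1 + 61.660 + 2.6303) = 1/65.290 = 0.01532
[CO2*] = α₀ × DIC = 0.01532 × 2.97 = 0.0455 mmol/kg

[CO2*] = 0.0455 mmol/kg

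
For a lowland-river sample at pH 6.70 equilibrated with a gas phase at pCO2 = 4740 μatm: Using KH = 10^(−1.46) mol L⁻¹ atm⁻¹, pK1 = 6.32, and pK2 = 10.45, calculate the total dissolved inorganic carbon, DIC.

[CO2*] = KH · pCO2 = 10^(−1.46) × 4740×10^-6 = 1.644×10^-4 mol/L
α₀ = 1/(1 + K1/[H⁺] + K1K2/[H⁺]²) = 1/(1 + 10^+0.38 + 10^-3.37) = 0.2942
DIC = [CO2*]/α₀ = 1.644×10^-4 / 0.2942 = 0.559 mmol/L

DIC = 0.559 mmol/L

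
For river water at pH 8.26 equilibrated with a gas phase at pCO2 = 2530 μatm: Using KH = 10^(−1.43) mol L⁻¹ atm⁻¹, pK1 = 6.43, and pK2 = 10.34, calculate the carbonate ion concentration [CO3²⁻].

[CO3²⁻] = 0.0529 mmol/L

[CO2*] = KH · pCO2 = 10^(−1.43) × 2530×10^-6 = 9.400×10^-5 mol/L
α₀ = 1/(1 + K1/[H⁺] + K1K2/[H⁺]²) = 1/(1 + 10^+1.83 + 10^-0.25) = 0.01446
DIC = [CO2*]/α₀ = 9.400×10^-5 / 0.01446 = 6.502 mmol/L
[CO3²⁻] = α₂·DIC; α₂ = 0.008130, so [CO3²⁻] = 0.008130 × 6.502 = 0.0529 mmol/L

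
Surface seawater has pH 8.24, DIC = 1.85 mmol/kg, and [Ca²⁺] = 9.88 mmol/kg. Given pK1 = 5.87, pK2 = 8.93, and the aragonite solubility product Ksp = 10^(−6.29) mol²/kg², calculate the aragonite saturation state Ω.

Ω = 6.02

α₂ = 1 / (1 + [H⁺]/K2 + [H⁺]²/(K1K2)) = 1 / (1 + 10^+0.69 + 10^-1.68)
   = 1 / (1 + 4.8978 + 0.020893) = 1/5.9187 = 0.1690
[CO3²⁻] = α₂ × DIC = 0.1690 × 1.85 = 0.3126 mmol/kg
Ksp = 10^(−6.29) = 5.129×10^-7
Ω = [Ca²⁺][CO3²⁻]/Ksp = (9.88×10^-3)(3.126×10^-4) / 5.129×10^-7 = 6.02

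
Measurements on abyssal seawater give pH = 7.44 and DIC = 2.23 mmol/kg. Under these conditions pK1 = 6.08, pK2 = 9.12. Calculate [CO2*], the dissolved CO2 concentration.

[CO2*] = 0.0914 mmol/kg

α₀ = 1 / (1 + K1/[H⁺] + K1K2/[H⁺]²) = 1 / (1 + 10^+1.36 + 10^-0.32)
   = 1 / (1 + 22.909 + 0.47863) = 1/24.387 = 0.04100
[CO2*] = α₀ × DIC = 0.04100 × 2.23 = 0.0914 mmol/kg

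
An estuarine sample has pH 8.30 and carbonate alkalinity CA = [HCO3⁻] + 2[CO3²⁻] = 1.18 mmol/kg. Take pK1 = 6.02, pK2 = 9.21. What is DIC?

CA = [HCO3⁻] + 2[CO3²⁻] = (α₁ + 2α₂)·DIC
At pH 8.30: [H⁺]/K1 = 10^-2.28 = 0.0052481, K2/[H⁺] = 10^-0.91 = 0.12303
α₁ = 1/(1 + 0.0052481 + 0.12303) = 1/1.1283 = 0.8863; α₂ = α₁·K2/[H⁺] = 0.1090
α₁ + 2α₂ = 1.1044
DIC = CA / (α₁ + 2α₂) = 1.18 / 1.1044 = 1.07 mmol/kg

DIC = 1.07 mmol/kg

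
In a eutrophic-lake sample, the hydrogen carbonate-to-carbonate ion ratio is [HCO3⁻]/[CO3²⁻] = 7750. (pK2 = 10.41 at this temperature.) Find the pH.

From K2 = [H⁺][CO3²⁻]/[HCO3⁻]:  pH = pK2 − log₁₀([HCO3⁻]/[CO3²⁻])
log₁₀(7750) = +3.889
pH = 10.41 − (+3.889) = 6.52

pH = 6.52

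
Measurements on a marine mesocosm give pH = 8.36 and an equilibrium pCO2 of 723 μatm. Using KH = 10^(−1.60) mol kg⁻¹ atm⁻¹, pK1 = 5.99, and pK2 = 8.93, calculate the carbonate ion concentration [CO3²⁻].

[CO2*] = KH · pCO2 = 10^(−1.60) × 723×10^-6 = 1.816×10^-5 mol/kg
α₀ = 1/(1 + K1/[H⁺] + K1K2/[H⁺]²) = 1/(1 + 10^+2.37 + 10^+1.80) = 0.003350
DIC = [CO2*]/α₀ = 1.816×10^-5 / 0.003350 = 5.421 mmol/kg
[CO3²⁻] = α₂·DIC; α₂ = 0.2114, so [CO3²⁻] = 0.2114 × 5.421 = 1.15 mmol/kg

[CO3²⁻] = 1.15 mmol/kg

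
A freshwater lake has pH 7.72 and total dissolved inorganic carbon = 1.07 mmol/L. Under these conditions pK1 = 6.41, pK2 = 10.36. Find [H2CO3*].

α₀ = 1 / (1 + K1/[H⁺] + K1K2/[H⁺]²) = 1 / (1 + 10^+1.31 + 10^-1.33)
   = 1 / (1 + 20.417 + 0.046774) = 1/21.464 = 0.04659
[CO2*] = α₀ × DIC = 0.04659 × 1.07 = 0.0499 mmol/L

[CO2*] = 0.0499 mmol/L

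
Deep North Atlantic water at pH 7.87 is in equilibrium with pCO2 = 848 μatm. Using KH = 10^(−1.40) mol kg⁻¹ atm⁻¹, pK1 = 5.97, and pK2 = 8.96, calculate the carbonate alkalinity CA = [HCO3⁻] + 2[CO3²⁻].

CA = 3.12 mmol/kg

[CO2*] = KH · pCO2 = 10^(−1.40) × 848×10^-6 = 3.376×10^-5 mol/kg
α₀ = 1/(1 + K1/[H⁺] + K1K2/[H⁺]²) = 1/(1 + 10^+1.90 + 10^+0.81) = 0.01151
DIC = [CO2*]/α₀ = 3.376×10^-5 / 0.01151 = 2.933 mmol/kg
CA = (α₁ + 2α₂)·DIC = (0.9142 + 2×0.07431) × 2.933 = 3.12 mmol/kg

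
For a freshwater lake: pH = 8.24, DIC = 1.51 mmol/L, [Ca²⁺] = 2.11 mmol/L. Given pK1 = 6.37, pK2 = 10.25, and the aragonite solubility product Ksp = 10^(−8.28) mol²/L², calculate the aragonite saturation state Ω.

α₂ = 1 / (1 + [H⁺]/K2 + [H⁺]²/(K1K2)) = 1 / (1 + 10^+2.01 + 10^+0.14)
   = 1 / (1 + 102.33 + 1.3804) = 1/104.71 = 0.009550
[CO3²⁻] = α₂ × DIC = 0.009550 × 1.51 = 0.01442 mmol/L = 14.42 μmol/L
Ksp = 10^(−8.28) = 5.248×10^-9
Ω = [Ca²⁺][CO3²⁻]/Ksp = (2.11×10^-3)(1.442×10^-5) / 5.248×10^-9 = 5.80

Ω = 5.80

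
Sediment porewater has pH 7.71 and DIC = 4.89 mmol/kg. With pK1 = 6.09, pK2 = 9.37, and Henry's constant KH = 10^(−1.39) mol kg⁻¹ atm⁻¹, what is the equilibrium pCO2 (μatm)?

pCO2 = 2750 μatm

α₀ = 1 / (1 + K1/[H⁺] + K1K2/[H⁺]²) = 1 / (1 + 10^+1.62 + 10^-0.04)
   = 1 / (1 + 41.687 + 0.91201) = 1/43.599 = 0.02294
[CO2*] = α₀ × DIC = 0.02294 × 4.89 = 0.1122 mmol/kg
pCO2 = [CO2*]/KH = 1.122×10^-4 / 4.074×10^-2 = 2750 μatm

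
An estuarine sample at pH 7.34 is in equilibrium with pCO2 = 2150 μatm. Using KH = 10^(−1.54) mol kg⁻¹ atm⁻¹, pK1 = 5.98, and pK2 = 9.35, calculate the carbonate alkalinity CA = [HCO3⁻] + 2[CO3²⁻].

CA = 1.45 mmol/kg

[CO2*] = KH · pCO2 = 10^(−1.54) × 2150×10^-6 = 6.201×10^-5 mol/kg
α₀ = 1/(1 + K1/[H⁺] + K1K2/[H⁺]²) = 1/(1 + 10^+1.36 + 10^-0.65) = 0.04144
DIC = [CO2*]/α₀ = 6.201×10^-5 / 0.04144 = 1.496 mmol/kg
CA = (α₁ + 2α₂)·DIC = (0.9493 + 2×0.009277) × 1.496 = 1.45 mmol/kg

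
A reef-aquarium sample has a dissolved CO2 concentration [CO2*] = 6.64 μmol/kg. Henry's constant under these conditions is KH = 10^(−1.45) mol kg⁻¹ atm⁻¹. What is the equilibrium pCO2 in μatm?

KH = 10^(−1.45) = 3.548×10^-2 mol kg⁻¹ atm⁻¹
pCO2 = [CO2*]/KH = 6.64×10^-6 / 3.548×10^-2 = 1.87×10^-4 atm = 187 μatm

pCO2 = 187 μatm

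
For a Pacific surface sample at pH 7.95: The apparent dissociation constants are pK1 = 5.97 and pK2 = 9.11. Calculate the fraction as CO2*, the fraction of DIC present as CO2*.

α₀ = 0.00970

α₀ = 1 / (1 + K1/[H⁺] + K1K2/[H⁺]²) = 1 / (1 + 10^+1.98 + 10^+0.82)
   = 1 / (1 + 95.499 + 6.6069) = 1/103.11 = 0.009699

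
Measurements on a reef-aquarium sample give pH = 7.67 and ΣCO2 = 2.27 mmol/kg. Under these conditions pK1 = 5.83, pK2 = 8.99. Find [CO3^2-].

α₂ = 1 / (1 + [H⁺]/K2 + [H⁺]²/(K1K2)) = 1 / (1 + 10^+1.32 + 10^-0.52)
   = 1 / (1 + 20.893 + 0.30200) = 1/22.195 = 0.04506
[CO3²⁻] = α₂ × DIC = 0.04506 × 2.27 = 0.102 mmol/kg

[CO3²⁻] = 0.102 mmol/kg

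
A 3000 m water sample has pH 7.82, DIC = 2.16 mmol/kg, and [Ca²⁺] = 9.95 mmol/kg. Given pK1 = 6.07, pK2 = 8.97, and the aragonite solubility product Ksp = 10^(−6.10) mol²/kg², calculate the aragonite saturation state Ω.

Ω = 1.76

α₂ = 1 / (1 + [H⁺]/K2 + [H⁺]²/(K1K2)) = 1 / (1 + 10^+1.15 + 10^-0.60)
   = 1 / (1 + 14.125 + 0.25119) = 1/15.377 = 0.06503
[CO3²⁻] = α₂ × DIC = 0.06503 × 2.16 = 0.1405 mmol/kg
Ksp = 10^(−6.10) = 7.943×10^-7
Ω = [Ca²⁺][CO3²⁻]/Ksp = (9.95×10^-3)(1.405×10^-4) / 7.943×10^-7 = 1.76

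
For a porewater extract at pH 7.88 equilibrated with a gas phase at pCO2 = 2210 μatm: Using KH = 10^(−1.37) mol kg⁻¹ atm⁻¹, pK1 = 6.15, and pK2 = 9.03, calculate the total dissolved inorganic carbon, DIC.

[CO2*] = KH · pCO2 = 10^(−1.37) × 2210×10^-6 = 9.427×10^-5 mol/kg
α₀ = 1/(1 + K1/[H⁺] + K1K2/[H⁺]²) = 1/(1 + 10^+1.73 + 10^+0.58) = 0.01709
DIC = [CO2*]/α₀ = 9.427×10^-5 / 0.01709 = 5.52 mmol/kg

DIC = 5.52 mmol/kg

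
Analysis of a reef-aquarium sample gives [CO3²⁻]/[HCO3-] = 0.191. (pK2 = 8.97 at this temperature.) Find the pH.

From K2 = [H⁺][CO3²⁻]/[HCO3-]:  pH = pK2 + log₁₀([CO3²⁻]/[HCO3-])
log₁₀(0.191) = -0.719
pH = 8.97 + (-0.719) = 8.25

pH = 8.25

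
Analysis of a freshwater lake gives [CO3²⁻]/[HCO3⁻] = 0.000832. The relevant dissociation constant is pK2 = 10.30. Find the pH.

From K2 = [H⁺][CO3²⁻]/[HCO3⁻]:  pH = pK2 + log₁₀([CO3²⁻]/[HCO3⁻])
log₁₀(0.000832) = -3.080
pH = 10.30 + (-3.080) = 7.22

pH = 7.22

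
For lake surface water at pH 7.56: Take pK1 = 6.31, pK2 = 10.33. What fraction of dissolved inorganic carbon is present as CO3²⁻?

α₂ = 1 / (1 + [H⁺]/K2 + [H⁺]²/(K1K2)) = 1 / (1 + 10^+2.77 + 10^+1.52)
   = 1 / (1 + 588.84 + 33.113) = 1/622.96 = 0.001605

α₂ = 0.00161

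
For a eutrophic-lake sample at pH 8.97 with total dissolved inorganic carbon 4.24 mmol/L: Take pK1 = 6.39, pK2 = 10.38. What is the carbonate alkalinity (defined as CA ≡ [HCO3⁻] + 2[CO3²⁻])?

CA = [HCO3⁻] + 2[CO3²⁻] = (α₁ + 2α₂)·DIC
At pH 8.97: [H⁺]/K1 = 10^-2.58 = 0.0026303, K2/[H⁺] = 10^-1.41 = 0.038905
α₁ = 1/(1 + 0.0026303 + 0.038905) = 1/1.0415 = 0.9601; α₂ = α₁·K2/[H⁺] = 0.03735
α₁ + 2α₂ = 1.0348
CA = 1.0348 × 4.24 = 4.39 mmol/L

CA = 4.39 mmol/L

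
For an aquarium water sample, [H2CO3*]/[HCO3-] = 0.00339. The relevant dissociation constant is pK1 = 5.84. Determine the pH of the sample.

pH = 8.31

From K1 = [H⁺][HCO3-]/[H2CO3*]:  pH = pK1 − log₁₀([H2CO3*]/[HCO3-])
log₁₀(0.00339) = -2.470
pH = 5.84 − (-2.470) = 8.31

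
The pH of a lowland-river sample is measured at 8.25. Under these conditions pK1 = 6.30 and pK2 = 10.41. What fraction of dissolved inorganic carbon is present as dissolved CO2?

α₀ = 0.0110

α₀ = 1 / (1 + K1/[H⁺] + K1K2/[H⁺]²) = 1 / (1 + 10^+1.95 + 10^-0.21)
   = 1 / (1 + 89.125 + 0.61660) = 1/90.742 = 0.01102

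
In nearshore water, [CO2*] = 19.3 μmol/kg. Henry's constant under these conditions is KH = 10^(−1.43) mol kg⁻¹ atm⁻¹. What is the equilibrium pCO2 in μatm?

KH = 10^(−1.43) = 3.715×10^-2 mol kg⁻¹ atm⁻¹
pCO2 = [CO2*]/KH = 19.3×10^-6 / 3.715×10^-2 = 5.19×10^-4 atm = 519 μatm

pCO2 = 519 μatm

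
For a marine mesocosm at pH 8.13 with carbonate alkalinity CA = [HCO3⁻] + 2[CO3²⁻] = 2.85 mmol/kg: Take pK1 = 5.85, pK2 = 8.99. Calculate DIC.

DIC = 2.55 mmol/kg

CA = [HCO3⁻] + 2[CO3²⁻] = (α₁ + 2α₂)·DIC
At pH 8.13: [H⁺]/K1 = 10^-2.28 = 0.0052481, K2/[H⁺] = 10^-0.86 = 0.13804
α₁ = 1/(1 + 0.0052481 + 0.13804) = 1/1.1433 = 0.8747; α₂ = α₁·K2/[H⁺] = 0.1207
α₁ + 2α₂ = 1.1161
DIC = CA / (α₁ + 2α₂) = 2.85 / 1.1161 = 2.55 mmol/kg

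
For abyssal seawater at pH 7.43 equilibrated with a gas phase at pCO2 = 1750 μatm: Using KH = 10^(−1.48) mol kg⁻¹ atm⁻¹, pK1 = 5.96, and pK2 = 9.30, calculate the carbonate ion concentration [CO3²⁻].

[CO3²⁻] = 0.0231 mmol/kg

[CO2*] = KH · pCO2 = 10^(−1.48) × 1750×10^-6 = 5.795×10^-5 mol/kg
α₀ = 1/(1 + K1/[H⁺] + K1K2/[H⁺]²) = 1/(1 + 10^+1.47 + 10^-0.40) = 0.03235
DIC = [CO2*]/α₀ = 5.795×10^-5 / 0.03235 = 1.791 mmol/kg
[CO3²⁻] = α₂·DIC; α₂ = 0.01288, so [CO3²⁻] = 0.01288 × 1.791 = 0.0231 mmol/kg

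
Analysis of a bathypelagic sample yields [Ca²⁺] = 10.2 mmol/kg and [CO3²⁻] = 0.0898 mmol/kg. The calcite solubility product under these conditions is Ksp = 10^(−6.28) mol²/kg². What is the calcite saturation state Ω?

Ksp = 10^(−6.28) = 5.248×10^-7
Ω = [Ca²⁺][CO3²⁻]/Ksp = (10.2×10^-3)(0.0898×10^-3) / 5.248×10^-7 = 1.75

Ω = 1.75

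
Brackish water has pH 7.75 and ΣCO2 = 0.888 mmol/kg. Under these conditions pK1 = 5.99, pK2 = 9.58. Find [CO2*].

α₀ = 1 / (1 + K1/[H⁺] + K1K2/[H⁺]²) = 1 / (1 + 10^+1.76 + 10^-0.07)
   = 1 / (1 + 57.544 + 0.85114) = 1/59.395 = 0.01684
[CO2*] = α₀ × DIC = 0.01684 × 0.888 = 0.0150 mmol/kg = 15.0 μmol/kg

[CO2*] = 15.0 μmol/kg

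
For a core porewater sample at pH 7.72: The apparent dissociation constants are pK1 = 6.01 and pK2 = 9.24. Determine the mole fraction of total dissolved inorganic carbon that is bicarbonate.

α₁ = 0.953

α₁ = 1 / (1 + [H⁺]/K1 + K2/[H⁺]) = 1 / (1 + 10^-1.71 + 10^-1.52)
   = 1 / (1 + 0.019498 + 0.030200) = 1/1.0497 = 0.9527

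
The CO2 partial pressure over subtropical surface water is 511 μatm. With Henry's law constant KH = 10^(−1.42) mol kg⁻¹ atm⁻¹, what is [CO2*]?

KH = 10^(−1.42) = 3.802×10^-2 mol kg⁻¹ atm⁻¹
[CO2*] = KH · pCO2 = 3.802×10^-2 × 511×10^-6 atm = 1.94×10^-5 mol/kg

[CO2*] = 19.4 μmol/kg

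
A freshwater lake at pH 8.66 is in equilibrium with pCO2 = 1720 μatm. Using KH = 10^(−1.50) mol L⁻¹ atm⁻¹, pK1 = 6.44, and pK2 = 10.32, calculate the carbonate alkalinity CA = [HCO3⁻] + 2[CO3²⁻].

CA = 9.42 mmol/L

[CO2*] = KH · pCO2 = 10^(−1.50) × 1720×10^-6 = 5.439×10^-5 mol/L
α₀ = 1/(1 + K1/[H⁺] + K1K2/[H⁺]²) = 1/(1 + 10^+2.22 + 10^+0.56) = 0.005862
DIC = [CO2*]/α₀ = 5.439×10^-5 / 0.005862 = 9.279 mmol/L
CA = (α₁ + 2α₂)·DIC = (0.9729 + 2×0.02128) × 9.279 = 9.42 mmol/L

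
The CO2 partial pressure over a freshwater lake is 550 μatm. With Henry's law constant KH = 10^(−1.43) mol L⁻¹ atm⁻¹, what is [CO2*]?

[CO2*] = 20.4 μmol/L

KH = 10^(−1.43) = 3.715×10^-2 mol L⁻¹ atm⁻¹
[CO2*] = KH · pCO2 = 3.715×10^-2 × 550×10^-6 atm = 2.04×10^-5 mol/L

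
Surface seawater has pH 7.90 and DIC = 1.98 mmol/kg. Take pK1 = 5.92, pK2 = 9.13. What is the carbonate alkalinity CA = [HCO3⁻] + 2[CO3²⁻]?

CA = 2.07 mmol/kg

CA = [HCO3⁻] + 2[CO3²⁻] = (α₁ + 2α₂)·DIC
At pH 7.90: [H⁺]/K1 = 10^-1.98 = 0.010471, K2/[H⁺] = 10^-1.23 = 0.058884
α₁ = 1/(1 + 0.010471 + 0.058884) = 1/1.0694 = 0.9351; α₂ = α₁·K2/[H⁺] = 0.05507
α₁ + 2α₂ = 1.0453
CA = 1.0453 × 1.98 = 2.07 mmol/kg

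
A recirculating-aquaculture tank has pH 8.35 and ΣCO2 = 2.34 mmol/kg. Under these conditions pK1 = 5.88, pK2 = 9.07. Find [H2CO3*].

[CO2*] = 6.64 μmol/kg

α₀ = 1 / (1 + K1/[H⁺] + K1K2/[H⁺]²) = 1 / (1 + 10^+2.47 + 10^+1.75)
   = 1 / (1 + 295.12 + 56.234) = 1/352.36 = 0.002838
[CO2*] = α₀ × DIC = 0.002838 × 2.34 = 0.00664 mmol/kg = 6.64 μmol/kg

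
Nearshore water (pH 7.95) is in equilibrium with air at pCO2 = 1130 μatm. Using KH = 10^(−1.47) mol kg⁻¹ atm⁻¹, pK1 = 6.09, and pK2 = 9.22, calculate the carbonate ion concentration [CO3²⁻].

[CO3²⁻] = 0.149 mmol/kg

[CO2*] = KH · pCO2 = 10^(−1.47) × 1130×10^-6 = 3.829×10^-5 mol/kg
α₀ = 1/(1 + K1/[H⁺] + K1K2/[H⁺]²) = 1/(1 + 10^+1.86 + 10^+0.59) = 0.01293
DIC = [CO2*]/α₀ = 3.829×10^-5 / 0.01293 = 2.961 mmol/kg
[CO3²⁻] = α₂·DIC; α₂ = 0.05031, so [CO3²⁻] = 0.05031 × 2.961 = 0.149 mmol/kg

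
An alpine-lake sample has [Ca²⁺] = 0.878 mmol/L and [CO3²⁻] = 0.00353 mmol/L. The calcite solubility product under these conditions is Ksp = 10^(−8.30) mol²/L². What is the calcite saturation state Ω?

Ω = 0.618

Ksp = 10^(−8.30) = 5.012×10^-9
Ω = [Ca²⁺][CO3²⁻]/Ksp = (0.878×10^-3)(0.00353×10^-3) / 5.012×10^-9 = 0.618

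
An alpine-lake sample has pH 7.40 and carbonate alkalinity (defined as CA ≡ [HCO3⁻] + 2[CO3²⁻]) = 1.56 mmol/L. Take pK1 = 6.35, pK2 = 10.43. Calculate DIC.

DIC = 1.70 mmol/L

CA = [HCO3⁻] + 2[CO3²⁻] = (α₁ + 2α₂)·DIC
At pH 7.40: [H⁺]/K1 = 10^-1.05 = 0.089125, K2/[H⁺] = 10^-3.03 = 0.00093325
α₁ = 1/(1 + 0.089125 + 0.00093325) = 1/1.0901 = 0.9174; α₂ = α₁·K2/[H⁺] = 0.0008562
α₁ + 2α₂ = 0.9191
DIC = CA / (α₁ + 2α₂) = 1.56 / 0.9191 = 1.70 mmol/L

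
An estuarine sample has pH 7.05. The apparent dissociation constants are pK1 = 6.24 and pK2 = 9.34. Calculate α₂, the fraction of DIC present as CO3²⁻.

α₂ = 1 / (1 + [H⁺]/K2 + [H⁺]²/(K1K2)) = 1 / (1 + 10^+2.29 + 10^+1.48)
   = 1 / (1 + 194.98 + 30.200) = 1/226.18 = 0.004421

α₂ = 0.00442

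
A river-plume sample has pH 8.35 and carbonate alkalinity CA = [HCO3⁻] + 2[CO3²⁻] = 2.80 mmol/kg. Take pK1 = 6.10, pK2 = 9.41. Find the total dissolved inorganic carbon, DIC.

CA = [HCO3⁻] + 2[CO3²⁻] = (α₁ + 2α₂)·DIC
At pH 8.35: [H⁺]/K1 = 10^-2.25 = 0.0056234, K2/[H⁺] = 10^-1.06 = 0.087096
α₁ = 1/(1 + 0.0056234 + 0.087096) = 1/1.0927 = 0.9151; α₂ = α₁·K2/[H⁺] = 0.07971
α₁ + 2α₂ = 1.0746
DIC = CA / (α₁ + 2α₂) = 2.80 / 1.0746 = 2.61 mmol/kg

DIC = 2.61 mmol/kg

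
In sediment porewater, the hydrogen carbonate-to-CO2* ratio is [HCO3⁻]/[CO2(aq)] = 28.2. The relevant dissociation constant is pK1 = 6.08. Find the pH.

From K1 = [H⁺][HCO3⁻]/[CO2(aq)]:  pH = pK1 + log₁₀([HCO3⁻]/[CO2(aq)])
log₁₀(28.2) = +1.450
pH = 6.08 + (+1.450) = 7.53

pH = 7.53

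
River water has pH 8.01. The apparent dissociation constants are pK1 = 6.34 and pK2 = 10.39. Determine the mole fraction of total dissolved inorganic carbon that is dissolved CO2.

α₀ = 0.0208

α₀ = 1 / (1 + K1/[H⁺] + K1K2/[H⁺]²) = 1 / (1 + 10^+1.67 + 10^-0.71)
   = 1 / (1 + 46.774 + 0.19498) = 1/47.968 = 0.02085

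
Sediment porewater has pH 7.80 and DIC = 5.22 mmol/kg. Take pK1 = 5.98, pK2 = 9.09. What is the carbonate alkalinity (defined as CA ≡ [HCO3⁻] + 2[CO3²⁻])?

CA = [HCO3⁻] + 2[CO3²⁻] = (α₁ + 2α₂)·DIC
At pH 7.80: [H⁺]/K1 = 10^-1.82 = 0.015136, K2/[H⁺] = 10^-1.29 = 0.051286
α₁ = 1/(1 + 0.015136 + 0.051286) = 1/1.0664 = 0.9377; α₂ = α₁·K2/[H⁺] = 0.04809
α₁ + 2α₂ = 1.0339
CA = 1.0339 × 5.22 = 5.40 mmol/kg

CA = 5.40 mmol/kg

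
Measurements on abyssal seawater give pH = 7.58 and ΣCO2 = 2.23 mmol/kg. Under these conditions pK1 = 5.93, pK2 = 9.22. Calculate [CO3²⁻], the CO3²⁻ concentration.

[CO3²⁻] = 0.0489 mmol/kg

α₂ = 1 / (1 + [H⁺]/K2 + [H⁺]²/(K1K2)) = 1 / (1 + 10^+1.64 + 10^-0.01)
   = 1 / (1 + 43.652 + 0.97724) = 1/45.629 = 0.02192
[CO3²⁻] = α₂ × DIC = 0.02192 × 2.23 = 0.0489 mmol/kg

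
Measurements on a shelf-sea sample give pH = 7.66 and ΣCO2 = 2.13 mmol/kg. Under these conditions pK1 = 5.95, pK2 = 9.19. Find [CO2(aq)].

α₀ = 1 / (1 + K1/[H⁺] + K1K2/[H⁺]²) = 1 / (1 + 10^+1.71 + 10^+0.18)
   = 1 / (1 + 51.286 + 1.5136) = 1/53.800 = 0.01859
[CO2*] = α₀ × DIC = 0.01859 × 2.13 = 0.0396 mmol/kg

[CO2*] = 0.0396 mmol/kg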